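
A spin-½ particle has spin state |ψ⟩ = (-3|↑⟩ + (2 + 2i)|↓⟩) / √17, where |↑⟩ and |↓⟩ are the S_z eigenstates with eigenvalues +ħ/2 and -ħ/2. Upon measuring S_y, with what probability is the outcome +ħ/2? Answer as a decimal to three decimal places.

0.147

|+y⟩ = (|↑⟩ + i|↓⟩)/√2, so ⟨+y|ψ⟩ = (-1 - 2i) / (√2·√17).
P = |-1 - 2i|² / 34 = 5/34.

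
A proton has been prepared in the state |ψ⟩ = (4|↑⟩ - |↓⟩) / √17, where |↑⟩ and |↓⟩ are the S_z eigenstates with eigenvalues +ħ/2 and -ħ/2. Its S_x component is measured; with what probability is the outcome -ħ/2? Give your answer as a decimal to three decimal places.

|-x⟩ = (|↑⟩ - |↓⟩)/√2, so ⟨-x|ψ⟩ = (5) / (√2·√17).
P = |5|² / 34 = 25/34.

0.735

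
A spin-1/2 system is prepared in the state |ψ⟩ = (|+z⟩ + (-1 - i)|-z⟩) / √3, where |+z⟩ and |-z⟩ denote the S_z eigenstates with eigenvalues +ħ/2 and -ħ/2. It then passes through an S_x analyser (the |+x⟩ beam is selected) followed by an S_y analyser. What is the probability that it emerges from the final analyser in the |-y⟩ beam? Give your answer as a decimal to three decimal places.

0.083

First analyser (S_x): P(|+x⟩) = |⟨+x|ψ⟩|² = 1/6.
After stage 1 the state is |+x⟩; P(|-y⟩) = |⟨-y|+x⟩|² = 1/2.
Joint probability = 1/6 × 1/2 = 0.083.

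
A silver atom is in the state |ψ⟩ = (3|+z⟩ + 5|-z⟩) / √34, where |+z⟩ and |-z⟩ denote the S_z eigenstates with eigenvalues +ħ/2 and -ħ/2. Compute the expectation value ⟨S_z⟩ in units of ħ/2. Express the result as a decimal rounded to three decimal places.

⟨σ_z⟩ = |a|² - |b|² divided by |a|²+|b|², with a, b the |+z⟩, |-z⟩ amplitudes.
= (9 - 25)/34 = -16/34.
⟨S_z⟩ = (ħ/2)·⟨σ_z⟩.

-0.471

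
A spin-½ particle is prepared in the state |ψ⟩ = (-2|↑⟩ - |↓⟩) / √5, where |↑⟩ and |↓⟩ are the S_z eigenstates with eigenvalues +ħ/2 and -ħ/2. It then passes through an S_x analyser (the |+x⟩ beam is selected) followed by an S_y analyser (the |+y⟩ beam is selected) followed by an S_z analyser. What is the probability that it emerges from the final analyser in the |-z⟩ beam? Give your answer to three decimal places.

First analyser (S_x): P(|+x⟩) = |⟨+x|ψ⟩|² = 9/10.
After stage 1 the state is |+x⟩; P(|+y⟩) = |⟨+y|+x⟩|² = 1/2.
After stage 2 the state is |+y⟩; P(|-z⟩) = |⟨-z|+y⟩|² = 1/2.
Joint probability = 9/10 × 1/2 × 1/2 = 0.225.

0.225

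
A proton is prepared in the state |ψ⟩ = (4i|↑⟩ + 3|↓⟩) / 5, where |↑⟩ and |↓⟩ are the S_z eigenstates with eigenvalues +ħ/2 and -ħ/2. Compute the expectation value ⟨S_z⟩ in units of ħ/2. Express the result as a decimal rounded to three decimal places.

⟨σ_z⟩ = |a|² - |b|² divided by |a|²+|b|², with a, b the |↑⟩, |↓⟩ amplitudes.
= (16 - 9)/25 = 7/25.
⟨S_z⟩ = (ħ/2)·⟨σ_z⟩.

0.280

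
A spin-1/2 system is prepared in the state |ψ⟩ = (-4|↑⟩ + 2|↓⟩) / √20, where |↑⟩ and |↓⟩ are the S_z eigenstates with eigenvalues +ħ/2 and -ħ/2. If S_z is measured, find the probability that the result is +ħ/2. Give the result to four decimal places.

0.8000

The +ħ/2 outcome corresponds to |↑⟩. Its amplitude in |ψ⟩ is -4/√20.
P = |-4|² / 20 = 16/20.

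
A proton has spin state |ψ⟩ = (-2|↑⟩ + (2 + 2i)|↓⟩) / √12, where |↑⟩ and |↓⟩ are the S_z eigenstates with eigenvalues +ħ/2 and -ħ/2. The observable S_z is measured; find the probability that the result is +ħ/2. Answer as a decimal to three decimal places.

0.333

The +ħ/2 outcome corresponds to |↑⟩. Its amplitude in |ψ⟩ is -2/√12.
P = |-2|² / 12 = 4/12.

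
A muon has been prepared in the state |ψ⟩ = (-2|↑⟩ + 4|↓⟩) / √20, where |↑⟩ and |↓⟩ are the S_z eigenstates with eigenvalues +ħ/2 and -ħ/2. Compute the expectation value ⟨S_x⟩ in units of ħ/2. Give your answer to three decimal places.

⟨σ_x⟩ = 2 Re(a* b)/(|a|²+|b|²) with a = -2, b = 4.
a* b = -8, so ⟨σ_x⟩ = -16/20.
⟨S_x⟩ = (ħ/2)·⟨σ_x⟩.

-0.800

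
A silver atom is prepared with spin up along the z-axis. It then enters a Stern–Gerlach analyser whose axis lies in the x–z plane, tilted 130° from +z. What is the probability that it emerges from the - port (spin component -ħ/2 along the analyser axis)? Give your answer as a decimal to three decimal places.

0.821

For spin-½, the probability of finding spin-up along an axis at angle θ to the initial spin direction is cos²(θ/2); spin-down is sin²(θ/2).
θ = 130°, so P = sin²(65°) ≈ 0.821.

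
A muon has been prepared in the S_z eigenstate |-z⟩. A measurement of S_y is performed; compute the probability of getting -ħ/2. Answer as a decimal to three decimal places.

0.500

In the S_z basis, |-z⟩ = |-z⟩ and |-y⟩ = (|+z⟩ - i|-z⟩)/√2.
|⟨-y|-z⟩|² = 1/2.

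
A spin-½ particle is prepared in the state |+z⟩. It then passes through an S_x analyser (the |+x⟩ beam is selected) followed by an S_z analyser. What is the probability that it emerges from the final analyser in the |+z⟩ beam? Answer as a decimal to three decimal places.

First analyser (S_x): from |+z⟩, P(|+x⟩) = 1/2.
After stage 1 the state is |+x⟩; P(|+z⟩) = |⟨+z|+x⟩|² = 1/2.
Joint probability = 1/2 × 1/2 = 0.250.

0.250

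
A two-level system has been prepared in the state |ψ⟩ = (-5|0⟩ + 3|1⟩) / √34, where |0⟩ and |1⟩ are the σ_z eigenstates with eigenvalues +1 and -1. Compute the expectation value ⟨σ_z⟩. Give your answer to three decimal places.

⟨σ_z⟩ = |a|² - |b|² divided by |a|²+|b|², with a, b the |0⟩, |1⟩ amplitudes.
= (25 - 9)/34 = 16/34.

0.471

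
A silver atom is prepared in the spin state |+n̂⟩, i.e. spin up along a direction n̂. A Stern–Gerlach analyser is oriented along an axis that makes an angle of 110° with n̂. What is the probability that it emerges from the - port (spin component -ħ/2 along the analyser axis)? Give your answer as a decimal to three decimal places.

For spin-½, the probability of finding spin-up along an axis at angle θ to the initial spin direction is cos²(θ/2); spin-down is sin²(θ/2).
θ = 110°, so P = sin²(55°) ≈ 0.671.

0.671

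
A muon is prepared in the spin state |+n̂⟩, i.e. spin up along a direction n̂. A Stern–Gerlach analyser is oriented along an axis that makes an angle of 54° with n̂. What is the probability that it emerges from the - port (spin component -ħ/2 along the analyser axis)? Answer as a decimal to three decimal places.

0.206

For spin-½, the probability of finding spin-up along an axis at angle θ to the initial spin direction is cos²(θ/2); spin-down is sin²(θ/2).
θ = 54°, so P = sin²(27°) ≈ 0.206.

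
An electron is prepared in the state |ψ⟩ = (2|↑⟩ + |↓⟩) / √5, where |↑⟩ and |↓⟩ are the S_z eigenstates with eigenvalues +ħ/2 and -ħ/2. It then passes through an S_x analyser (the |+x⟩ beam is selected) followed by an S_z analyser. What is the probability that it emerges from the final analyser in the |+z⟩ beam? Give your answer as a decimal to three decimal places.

First analyser (S_x): P(|+x⟩) = |⟨+x|ψ⟩|² = 9/10.
After stage 1 the state is |+x⟩; P(|+z⟩) = |⟨+z|+x⟩|² = 1/2.
Joint probability = 9/10 × 1/2 = 0.450.

0.450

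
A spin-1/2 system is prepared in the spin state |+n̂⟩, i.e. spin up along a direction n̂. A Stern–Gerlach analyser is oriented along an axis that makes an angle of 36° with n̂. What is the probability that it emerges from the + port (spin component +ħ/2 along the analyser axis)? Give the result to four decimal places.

0.9045

For spin-½, the probability of finding spin-up along an axis at angle θ to the initial spin direction is cos²(θ/2); spin-down is sin²(θ/2).
θ = 36°, so P = cos²(18°) ≈ 0.9045.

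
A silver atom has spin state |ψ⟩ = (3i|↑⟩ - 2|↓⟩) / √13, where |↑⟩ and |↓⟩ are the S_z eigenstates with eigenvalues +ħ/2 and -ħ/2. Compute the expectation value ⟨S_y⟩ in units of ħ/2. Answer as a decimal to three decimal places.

⟨σ_y⟩ = 2 Im(a* b)/(|a|²+|b|²) with a = 3i, b = -2.
a* b = 6i, so ⟨σ_y⟩ = 12/13.
⟨S_y⟩ = (ħ/2)·⟨σ_y⟩.

0.923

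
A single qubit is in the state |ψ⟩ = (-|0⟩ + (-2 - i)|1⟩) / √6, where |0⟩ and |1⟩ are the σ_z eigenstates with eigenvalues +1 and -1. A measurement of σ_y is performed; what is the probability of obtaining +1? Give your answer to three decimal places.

0.667

|+y⟩ = (|0⟩ + i|1⟩)/√2, so ⟨+y|ψ⟩ = (-2 + 2i) / (√2·√6).
P = |-2 + 2i|² / 12 = 8/12.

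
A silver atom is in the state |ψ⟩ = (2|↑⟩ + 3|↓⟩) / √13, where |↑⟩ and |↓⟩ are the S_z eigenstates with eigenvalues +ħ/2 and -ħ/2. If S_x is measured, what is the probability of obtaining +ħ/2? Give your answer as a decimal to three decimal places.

0.962

|+x⟩ = (|↑⟩ + |↓⟩)/√2, so ⟨+x|ψ⟩ = (5) / (√2·√13).
P = |5|² / 26 = 25/26.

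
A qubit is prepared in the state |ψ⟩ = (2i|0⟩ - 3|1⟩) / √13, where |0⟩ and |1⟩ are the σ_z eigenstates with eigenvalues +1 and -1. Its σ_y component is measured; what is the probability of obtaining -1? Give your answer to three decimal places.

|-y⟩ = (|0⟩ - i|1⟩)/√2, so ⟨-y|ψ⟩ = (-i) / (√2·√13).
P = |-i|² / 26 = 1/26.

0.038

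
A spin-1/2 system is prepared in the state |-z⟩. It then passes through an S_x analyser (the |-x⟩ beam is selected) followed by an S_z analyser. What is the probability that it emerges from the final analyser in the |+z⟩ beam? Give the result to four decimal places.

First analyser (S_x): from |-z⟩, P(|-x⟩) = 1/2.
After stage 1 the state is |-x⟩; P(|+z⟩) = |⟨+z|-x⟩|² = 1/2.
Joint probability = 1/2 × 1/2 = 0.2500.

0.2500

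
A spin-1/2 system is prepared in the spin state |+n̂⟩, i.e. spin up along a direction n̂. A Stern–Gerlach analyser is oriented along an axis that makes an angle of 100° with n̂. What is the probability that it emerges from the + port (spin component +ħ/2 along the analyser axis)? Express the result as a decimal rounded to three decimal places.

For spin-½, the probability of finding spin-up along an axis at angle θ to the initial spin direction is cos²(θ/2); spin-down is sin²(θ/2).
θ = 100°, so P = cos²(50°) ≈ 0.413.

0.413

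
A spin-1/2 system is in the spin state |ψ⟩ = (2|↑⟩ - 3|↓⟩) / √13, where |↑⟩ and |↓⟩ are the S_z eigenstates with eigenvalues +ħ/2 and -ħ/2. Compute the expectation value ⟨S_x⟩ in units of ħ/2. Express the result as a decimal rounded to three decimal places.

⟨σ_x⟩ = 2 Re(a* b)/(|a|²+|b|²) with a = 2, b = -3.
a* b = -6, so ⟨σ_x⟩ = -12/13.
⟨S_x⟩ = (ħ/2)·⟨σ_x⟩.

-0.923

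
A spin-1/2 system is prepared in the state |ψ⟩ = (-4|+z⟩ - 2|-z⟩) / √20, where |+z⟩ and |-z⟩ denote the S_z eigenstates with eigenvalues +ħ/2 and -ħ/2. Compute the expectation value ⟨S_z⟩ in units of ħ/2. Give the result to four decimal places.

⟨σ_z⟩ = |a|² - |b|² divided by |a|²+|b|², with a, b the |+z⟩, |-z⟩ amplitudes.
= (16 - 4)/20 = 12/20.
⟨S_z⟩ = (ħ/2)·⟨σ_z⟩.

0.6000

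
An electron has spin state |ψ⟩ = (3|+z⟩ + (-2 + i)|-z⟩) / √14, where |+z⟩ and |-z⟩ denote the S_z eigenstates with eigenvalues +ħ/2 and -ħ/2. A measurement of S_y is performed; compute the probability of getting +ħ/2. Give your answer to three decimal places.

|+y⟩ = (|+z⟩ + i|-z⟩)/√2, so ⟨+y|ψ⟩ = (4 + 2i) / (√2·√14).
P = |4 + 2i|² / 28 = 20/28.

0.714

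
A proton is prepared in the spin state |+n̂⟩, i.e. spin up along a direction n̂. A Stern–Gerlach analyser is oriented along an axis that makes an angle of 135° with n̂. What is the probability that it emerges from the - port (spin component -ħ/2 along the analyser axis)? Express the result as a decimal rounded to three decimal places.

0.854

For spin-½, the probability of finding spin-up along an axis at angle θ to the initial spin direction is cos²(θ/2); spin-down is sin²(θ/2).
θ = 135°, so P = sin²(67.5°) ≈ 0.854.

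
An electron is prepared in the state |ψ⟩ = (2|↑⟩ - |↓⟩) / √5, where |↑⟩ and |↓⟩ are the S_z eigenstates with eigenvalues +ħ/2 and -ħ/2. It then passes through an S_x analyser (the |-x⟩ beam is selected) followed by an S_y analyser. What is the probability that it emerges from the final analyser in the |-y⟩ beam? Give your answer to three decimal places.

0.450

First analyser (S_x): P(|-x⟩) = |⟨-x|ψ⟩|² = 9/10.
After stage 1 the state is |-x⟩; P(|-y⟩) = |⟨-y|-x⟩|² = 1/2.
Joint probability = 9/10 × 1/2 = 0.450.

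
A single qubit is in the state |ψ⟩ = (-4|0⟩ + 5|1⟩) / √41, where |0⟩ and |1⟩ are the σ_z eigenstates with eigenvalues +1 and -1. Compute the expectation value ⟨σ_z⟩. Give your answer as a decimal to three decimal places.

-0.220

⟨σ_z⟩ = |a|² - |b|² divided by |a|²+|b|², with a, b the |0⟩, |1⟩ amplitudes.
= (16 - 25)/41 = -9/41.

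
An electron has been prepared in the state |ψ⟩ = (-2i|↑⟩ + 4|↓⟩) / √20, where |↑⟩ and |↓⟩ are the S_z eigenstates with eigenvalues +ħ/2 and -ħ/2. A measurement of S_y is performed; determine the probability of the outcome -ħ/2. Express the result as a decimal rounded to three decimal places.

0.100

|-y⟩ = (|↑⟩ - i|↓⟩)/√2, so ⟨-y|ψ⟩ = (2i) / (√2·√20).
P = |2i|² / 40 = 4/40.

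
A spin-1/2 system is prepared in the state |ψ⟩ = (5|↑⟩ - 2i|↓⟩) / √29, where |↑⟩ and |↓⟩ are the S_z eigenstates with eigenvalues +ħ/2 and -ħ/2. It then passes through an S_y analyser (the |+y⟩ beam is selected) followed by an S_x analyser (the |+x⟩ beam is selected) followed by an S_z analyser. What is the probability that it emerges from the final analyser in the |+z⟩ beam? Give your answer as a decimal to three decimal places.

0.039

First analyser (S_y): P(|+y⟩) = |⟨+y|ψ⟩|² = 9/58.
After stage 1 the state is |+y⟩; P(|+x⟩) = |⟨+x|+y⟩|² = 1/2.
After stage 2 the state is |+x⟩; P(|+z⟩) = |⟨+z|+x⟩|² = 1/2.
Joint probability = 9/58 × 1/2 × 1/2 = 0.039.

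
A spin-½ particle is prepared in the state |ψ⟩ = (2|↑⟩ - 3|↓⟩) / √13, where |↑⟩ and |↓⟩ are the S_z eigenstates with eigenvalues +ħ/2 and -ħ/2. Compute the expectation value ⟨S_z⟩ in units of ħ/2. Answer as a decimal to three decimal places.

-0.385

⟨σ_z⟩ = |a|² - |b|² divided by |a|²+|b|², with a, b the |↑⟩, |↓⟩ amplitudes.
= (4 - 9)/13 = -5/13.
⟨S_z⟩ = (ħ/2)·⟨σ_z⟩.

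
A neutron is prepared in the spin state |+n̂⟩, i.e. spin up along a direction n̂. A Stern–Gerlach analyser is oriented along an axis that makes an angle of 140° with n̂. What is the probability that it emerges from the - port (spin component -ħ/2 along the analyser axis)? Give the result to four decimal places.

For spin-½, the probability of finding spin-up along an axis at angle θ to the initial spin direction is cos²(θ/2); spin-down is sin²(θ/2).
θ = 140°, so P = sin²(70°) ≈ 0.8830.

0.8830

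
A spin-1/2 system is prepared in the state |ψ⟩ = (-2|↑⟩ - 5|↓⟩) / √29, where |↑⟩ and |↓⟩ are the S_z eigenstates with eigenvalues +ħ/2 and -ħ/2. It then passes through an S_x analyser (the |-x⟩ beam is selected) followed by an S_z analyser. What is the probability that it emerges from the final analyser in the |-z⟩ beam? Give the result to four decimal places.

0.0776

First analyser (S_x): P(|-x⟩) = |⟨-x|ψ⟩|² = 9/58.
After stage 1 the state is |-x⟩; P(|-z⟩) = |⟨-z|-x⟩|² = 1/2.
Joint probability = 9/58 × 1/2 = 0.0776.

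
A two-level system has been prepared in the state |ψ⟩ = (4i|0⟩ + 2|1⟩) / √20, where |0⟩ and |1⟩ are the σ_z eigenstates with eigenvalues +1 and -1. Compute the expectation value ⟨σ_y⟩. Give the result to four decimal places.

-0.8000

⟨σ_y⟩ = 2 Im(a* b)/(|a|²+|b|²) with a = 4i, b = 2.
a* b = -8i, so ⟨σ_y⟩ = -16/20.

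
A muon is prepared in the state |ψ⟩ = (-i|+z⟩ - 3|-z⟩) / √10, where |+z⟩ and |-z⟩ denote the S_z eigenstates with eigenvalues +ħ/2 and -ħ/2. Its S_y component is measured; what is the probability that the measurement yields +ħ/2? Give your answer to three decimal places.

0.200

|+y⟩ = (|+z⟩ + i|-z⟩)/√2, so ⟨+y|ψ⟩ = (2i) / (√2·√10).
P = |2i|² / 20 = 4/20.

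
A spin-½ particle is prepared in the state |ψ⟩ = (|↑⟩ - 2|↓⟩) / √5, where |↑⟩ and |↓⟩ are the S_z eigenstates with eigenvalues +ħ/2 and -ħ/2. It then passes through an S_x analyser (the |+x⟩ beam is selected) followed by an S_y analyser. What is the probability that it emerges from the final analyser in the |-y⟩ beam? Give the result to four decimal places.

0.0500

First analyser (S_x): P(|+x⟩) = |⟨+x|ψ⟩|² = 1/10.
After stage 1 the state is |+x⟩; P(|-y⟩) = |⟨-y|+x⟩|² = 1/2.
Joint probability = 1/10 × 1/2 = 0.0500.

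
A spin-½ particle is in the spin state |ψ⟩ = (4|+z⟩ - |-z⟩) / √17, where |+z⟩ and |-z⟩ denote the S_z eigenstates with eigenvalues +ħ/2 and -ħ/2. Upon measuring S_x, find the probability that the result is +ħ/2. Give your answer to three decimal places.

|+x⟩ = (|+z⟩ + |-z⟩)/√2, so ⟨+x|ψ⟩ = (3) / (√2·√17).
P = |3|² / 34 = 9/34.

0.265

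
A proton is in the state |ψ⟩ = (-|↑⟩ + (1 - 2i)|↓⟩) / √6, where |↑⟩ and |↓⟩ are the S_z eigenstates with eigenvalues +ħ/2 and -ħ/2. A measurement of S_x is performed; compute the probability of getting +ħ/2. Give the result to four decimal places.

|+x⟩ = (|↑⟩ + |↓⟩)/√2, so ⟨+x|ψ⟩ = (-2i) / (√2·√6).
P = |-2i|² / 12 = 4/12.

0.3333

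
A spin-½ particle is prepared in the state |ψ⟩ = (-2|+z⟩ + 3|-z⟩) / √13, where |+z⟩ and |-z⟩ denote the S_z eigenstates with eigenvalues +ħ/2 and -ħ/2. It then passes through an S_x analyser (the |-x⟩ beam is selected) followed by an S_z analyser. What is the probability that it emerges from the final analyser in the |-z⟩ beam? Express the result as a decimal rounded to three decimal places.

0.481

First analyser (S_x): P(|-x⟩) = |⟨-x|ψ⟩|² = 25/26.
After stage 1 the state is |-x⟩; P(|-z⟩) = |⟨-z|-x⟩|² = 1/2.
Joint probability = 25/26 × 1/2 = 0.481.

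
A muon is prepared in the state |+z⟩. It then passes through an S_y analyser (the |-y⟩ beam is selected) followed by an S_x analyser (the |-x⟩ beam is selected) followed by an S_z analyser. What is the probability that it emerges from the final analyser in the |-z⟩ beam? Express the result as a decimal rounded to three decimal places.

0.125

First analyser (S_y): from |+z⟩, P(|-y⟩) = 1/2.
After stage 1 the state is |-y⟩; P(|-x⟩) = |⟨-x|-y⟩|² = 1/2.
After stage 2 the state is |-x⟩; P(|-z⟩) = |⟨-z|-x⟩|² = 1/2.
Joint probability = 1/2 × 1/2 × 1/2 = 0.125.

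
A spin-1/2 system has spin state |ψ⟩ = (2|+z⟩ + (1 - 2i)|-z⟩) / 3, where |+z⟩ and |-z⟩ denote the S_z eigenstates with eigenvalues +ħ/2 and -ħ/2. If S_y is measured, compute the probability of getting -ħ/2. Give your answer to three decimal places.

|-y⟩ = (|+z⟩ - i|-z⟩)/√2, so ⟨-y|ψ⟩ = (4 + i) / (√2·3).
P = |4 + i|² / 18 = 17/18.

0.944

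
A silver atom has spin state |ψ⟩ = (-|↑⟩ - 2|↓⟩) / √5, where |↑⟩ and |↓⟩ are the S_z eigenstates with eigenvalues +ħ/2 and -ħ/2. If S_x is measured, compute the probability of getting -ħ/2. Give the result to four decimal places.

|-x⟩ = (|↑⟩ - |↓⟩)/√2, so ⟨-x|ψ⟩ = (1) / (√2·√5).
P = |1|² / 10 = 1/10.

0.1000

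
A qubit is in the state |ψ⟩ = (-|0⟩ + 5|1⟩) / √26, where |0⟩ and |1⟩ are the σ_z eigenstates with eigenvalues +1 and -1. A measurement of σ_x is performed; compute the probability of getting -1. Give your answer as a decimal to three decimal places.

|-x⟩ = (|0⟩ - |1⟩)/√2, so ⟨-x|ψ⟩ = (-6) / (√2·√26).
P = |-6|² / 52 = 36/52.

0.692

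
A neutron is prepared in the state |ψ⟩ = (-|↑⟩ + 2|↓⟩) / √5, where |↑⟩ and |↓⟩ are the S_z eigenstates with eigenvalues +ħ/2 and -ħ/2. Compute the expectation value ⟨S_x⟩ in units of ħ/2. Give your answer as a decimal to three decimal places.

-0.800

⟨σ_x⟩ = 2 Re(a* b)/(|a|²+|b|²) with a = -1, b = 2.
a* b = -2, so ⟨σ_x⟩ = -4/5.
⟨S_x⟩ = (ħ/2)·⟨σ_x⟩.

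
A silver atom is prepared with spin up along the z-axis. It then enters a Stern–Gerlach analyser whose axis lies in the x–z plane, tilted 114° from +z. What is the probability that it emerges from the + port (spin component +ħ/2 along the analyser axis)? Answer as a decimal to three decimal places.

0.297

For spin-½, the probability of finding spin-up along an axis at angle θ to the initial spin direction is cos²(θ/2); spin-down is sin²(θ/2).
θ = 114°, so P = cos²(57°) ≈ 0.297.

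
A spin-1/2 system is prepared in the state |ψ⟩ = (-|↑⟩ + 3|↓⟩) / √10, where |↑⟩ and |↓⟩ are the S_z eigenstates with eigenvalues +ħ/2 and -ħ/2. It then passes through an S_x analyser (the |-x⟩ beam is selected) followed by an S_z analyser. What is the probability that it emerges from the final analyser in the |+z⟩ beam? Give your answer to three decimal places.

First analyser (S_x): P(|-x⟩) = |⟨-x|ψ⟩|² = 16/20.
After stage 1 the state is |-x⟩; P(|+z⟩) = |⟨+z|-x⟩|² = 1/2.
Joint probability = 16/20 × 1/2 = 0.400.

0.400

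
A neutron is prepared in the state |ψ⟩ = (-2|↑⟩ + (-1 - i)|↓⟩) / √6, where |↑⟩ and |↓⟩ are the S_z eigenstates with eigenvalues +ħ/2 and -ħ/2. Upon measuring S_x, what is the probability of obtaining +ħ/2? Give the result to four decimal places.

|+x⟩ = (|↑⟩ + |↓⟩)/√2, so ⟨+x|ψ⟩ = (-3 - i) / (√2·√6).
P = |-3 - i|² / 12 = 10/12.

0.8333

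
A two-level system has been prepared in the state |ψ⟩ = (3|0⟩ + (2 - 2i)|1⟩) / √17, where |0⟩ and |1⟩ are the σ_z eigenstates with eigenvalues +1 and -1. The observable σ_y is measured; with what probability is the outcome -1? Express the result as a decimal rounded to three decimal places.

|-y⟩ = (|0⟩ - i|1⟩)/√2, so ⟨-y|ψ⟩ = (5 + 2i) / (√2·√17).
P = |5 + 2i|² / 34 = 29/34.

0.853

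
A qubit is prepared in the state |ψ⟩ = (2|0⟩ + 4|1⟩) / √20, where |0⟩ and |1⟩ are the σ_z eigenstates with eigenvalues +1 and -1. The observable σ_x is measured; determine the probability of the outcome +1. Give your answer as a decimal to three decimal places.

|+x⟩ = (|0⟩ + |1⟩)/√2, so ⟨+x|ψ⟩ = (6) / (√2·√20).
P = |6|² / 40 = 36/40.

0.900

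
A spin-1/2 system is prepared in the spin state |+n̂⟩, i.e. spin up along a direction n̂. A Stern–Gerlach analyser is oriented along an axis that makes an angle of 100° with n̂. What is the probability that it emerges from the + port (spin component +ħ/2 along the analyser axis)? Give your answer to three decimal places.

0.413

For spin-½, the probability of finding spin-up along an axis at angle θ to the initial spin direction is cos²(θ/2); spin-down is sin²(θ/2).
θ = 100°, so P = cos²(50°) ≈ 0.413.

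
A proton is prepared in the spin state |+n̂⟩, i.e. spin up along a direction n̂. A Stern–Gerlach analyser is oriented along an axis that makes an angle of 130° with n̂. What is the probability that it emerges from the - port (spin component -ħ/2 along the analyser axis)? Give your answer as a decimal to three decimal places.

0.821

For spin-½, the probability of finding spin-up along an axis at angle θ to the initial spin direction is cos²(θ/2); spin-down is sin²(θ/2).
θ = 130°, so P = sin²(65°) ≈ 0.821.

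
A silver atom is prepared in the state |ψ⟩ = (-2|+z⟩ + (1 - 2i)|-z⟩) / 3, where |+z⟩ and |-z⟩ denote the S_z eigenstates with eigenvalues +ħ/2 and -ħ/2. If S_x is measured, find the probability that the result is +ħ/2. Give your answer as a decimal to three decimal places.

|+x⟩ = (|+z⟩ + |-z⟩)/√2, so ⟨+x|ψ⟩ = (-1 - 2i) / (√2·3).
P = |-1 - 2i|² / 18 = 5/18.

0.278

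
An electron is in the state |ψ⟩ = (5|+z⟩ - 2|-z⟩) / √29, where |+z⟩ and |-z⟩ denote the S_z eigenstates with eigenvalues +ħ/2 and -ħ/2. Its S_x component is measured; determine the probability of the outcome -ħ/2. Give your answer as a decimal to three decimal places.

|-x⟩ = (|+z⟩ - |-z⟩)/√2, so ⟨-x|ψ⟩ = (7) / (√2·√29).
P = |7|² / 58 = 49/58.

0.845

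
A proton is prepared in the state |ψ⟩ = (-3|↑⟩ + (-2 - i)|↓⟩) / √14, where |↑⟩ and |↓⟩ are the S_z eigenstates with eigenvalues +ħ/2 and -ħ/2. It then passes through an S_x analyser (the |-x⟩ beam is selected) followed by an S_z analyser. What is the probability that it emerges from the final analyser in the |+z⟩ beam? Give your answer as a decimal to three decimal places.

0.036

First analyser (S_x): P(|-x⟩) = |⟨-x|ψ⟩|² = 2/28.
After stage 1 the state is |-x⟩; P(|+z⟩) = |⟨+z|-x⟩|² = 1/2.
Joint probability = 2/28 × 1/2 = 0.036.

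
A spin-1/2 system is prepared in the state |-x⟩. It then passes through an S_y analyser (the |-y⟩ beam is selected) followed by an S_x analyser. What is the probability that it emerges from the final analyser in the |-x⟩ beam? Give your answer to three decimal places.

First analyser (S_y): from |-x⟩, P(|-y⟩) = 1/2.
After stage 1 the state is |-y⟩; P(|-x⟩) = |⟨-x|-y⟩|² = 1/2.
Joint probability = 1/2 × 1/2 = 0.250.

0.250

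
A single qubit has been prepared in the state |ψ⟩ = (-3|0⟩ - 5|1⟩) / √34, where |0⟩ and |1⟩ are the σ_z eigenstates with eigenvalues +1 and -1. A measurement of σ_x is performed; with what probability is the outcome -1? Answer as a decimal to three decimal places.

0.059

|-x⟩ = (|0⟩ - |1⟩)/√2, so ⟨-x|ψ⟩ = (2) / (√2·√34).
P = |2|² / 68 = 4/68.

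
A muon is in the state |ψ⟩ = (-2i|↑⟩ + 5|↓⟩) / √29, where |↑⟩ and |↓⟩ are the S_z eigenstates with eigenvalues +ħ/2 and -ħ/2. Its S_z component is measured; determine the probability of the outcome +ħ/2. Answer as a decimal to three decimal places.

The +ħ/2 outcome corresponds to |↑⟩. Its amplitude in |ψ⟩ is -2i/√29.
P = |-2i|² / 29 = 4/29.

0.138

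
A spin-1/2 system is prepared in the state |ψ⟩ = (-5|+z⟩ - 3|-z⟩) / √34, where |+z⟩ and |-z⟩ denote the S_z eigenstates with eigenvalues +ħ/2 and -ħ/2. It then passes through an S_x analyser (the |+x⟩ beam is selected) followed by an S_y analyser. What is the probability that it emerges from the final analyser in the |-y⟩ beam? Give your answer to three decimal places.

First analyser (S_x): P(|+x⟩) = |⟨+x|ψ⟩|² = 64/68.
After stage 1 the state is |+x⟩; P(|-y⟩) = |⟨-y|+x⟩|² = 1/2.
Joint probability = 64/68 × 1/2 = 0.471.

0.471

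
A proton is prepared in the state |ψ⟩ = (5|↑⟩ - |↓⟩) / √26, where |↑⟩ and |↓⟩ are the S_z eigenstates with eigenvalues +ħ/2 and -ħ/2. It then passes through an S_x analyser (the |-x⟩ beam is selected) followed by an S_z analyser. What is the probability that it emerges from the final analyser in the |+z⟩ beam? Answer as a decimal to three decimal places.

First analyser (S_x): P(|-x⟩) = |⟨-x|ψ⟩|² = 36/52.
After stage 1 the state is |-x⟩; P(|+z⟩) = |⟨+z|-x⟩|² = 1/2.
Joint probability = 36/52 × 1/2 = 0.346.

0.346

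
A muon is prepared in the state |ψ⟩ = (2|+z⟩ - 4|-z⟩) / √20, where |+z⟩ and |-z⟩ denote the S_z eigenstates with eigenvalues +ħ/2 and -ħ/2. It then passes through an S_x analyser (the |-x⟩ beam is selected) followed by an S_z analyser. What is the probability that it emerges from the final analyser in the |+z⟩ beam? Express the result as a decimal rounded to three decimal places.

0.450

First analyser (S_x): P(|-x⟩) = |⟨-x|ψ⟩|² = 36/40.
After stage 1 the state is |-x⟩; P(|+z⟩) = |⟨+z|-x⟩|² = 1/2.
Joint probability = 36/40 × 1/2 = 0.450.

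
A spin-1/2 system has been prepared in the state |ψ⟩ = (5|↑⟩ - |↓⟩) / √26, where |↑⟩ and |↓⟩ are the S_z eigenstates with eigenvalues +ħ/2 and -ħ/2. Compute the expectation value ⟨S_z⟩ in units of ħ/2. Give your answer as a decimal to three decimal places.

⟨σ_z⟩ = |a|² - |b|² divided by |a|²+|b|², with a, b the |↑⟩, |↓⟩ amplitudes.
= (25 - 1)/26 = 24/26.
⟨S_z⟩ = (ħ/2)·⟨σ_z⟩.

0.923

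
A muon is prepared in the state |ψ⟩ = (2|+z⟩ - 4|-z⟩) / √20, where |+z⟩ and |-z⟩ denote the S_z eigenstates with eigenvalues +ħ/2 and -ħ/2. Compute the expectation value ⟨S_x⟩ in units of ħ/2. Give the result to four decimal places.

-0.8000

⟨σ_x⟩ = 2 Re(a* b)/(|a|²+|b|²) with a = 2, b = -4.
a* b = -8, so ⟨σ_x⟩ = -16/20.
⟨S_x⟩ = (ħ/2)·⟨σ_x⟩.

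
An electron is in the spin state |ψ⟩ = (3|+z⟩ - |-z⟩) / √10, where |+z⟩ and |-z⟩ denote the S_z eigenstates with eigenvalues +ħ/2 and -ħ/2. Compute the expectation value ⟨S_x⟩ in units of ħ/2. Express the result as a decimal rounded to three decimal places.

-0.600

⟨σ_x⟩ = 2 Re(a* b)/(|a|²+|b|²) with a = 3, b = -1.
a* b = -3, so ⟨σ_x⟩ = -6/10.
⟨S_x⟩ = (ħ/2)·⟨σ_x⟩.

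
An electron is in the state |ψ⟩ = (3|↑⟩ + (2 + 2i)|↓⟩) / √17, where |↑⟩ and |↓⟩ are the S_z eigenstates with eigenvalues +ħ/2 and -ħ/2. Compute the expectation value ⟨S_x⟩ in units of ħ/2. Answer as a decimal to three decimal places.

0.706

⟨σ_x⟩ = 2 Re(a* b)/(|a|²+|b|²) with a = 3, b = (2 + 2i).
a* b = (6 + 6i), so ⟨σ_x⟩ = 12/17.
⟨S_x⟩ = (ħ/2)·⟨σ_x⟩.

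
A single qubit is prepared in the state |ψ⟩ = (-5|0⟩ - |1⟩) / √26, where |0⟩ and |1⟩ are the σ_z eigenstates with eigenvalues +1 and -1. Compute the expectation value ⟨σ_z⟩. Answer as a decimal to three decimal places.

⟨σ_z⟩ = |a|² - |b|² divided by |a|²+|b|², with a, b the |0⟩, |1⟩ amplitudes.
= (25 - 1)/26 = 24/26.

0.923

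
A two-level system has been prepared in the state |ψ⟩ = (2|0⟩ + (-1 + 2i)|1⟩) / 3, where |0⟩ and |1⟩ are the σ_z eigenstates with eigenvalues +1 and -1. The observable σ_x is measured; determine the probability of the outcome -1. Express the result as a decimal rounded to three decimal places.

|-x⟩ = (|0⟩ - |1⟩)/√2, so ⟨-x|ψ⟩ = (3 - 2i) / (√2·3).
P = |3 - 2i|² / 18 = 13/18.

0.722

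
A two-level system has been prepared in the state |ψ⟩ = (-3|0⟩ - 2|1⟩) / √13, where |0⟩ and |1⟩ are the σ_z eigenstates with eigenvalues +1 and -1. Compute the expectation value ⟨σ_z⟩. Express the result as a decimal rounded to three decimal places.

⟨σ_z⟩ = |a|² - |b|² divided by |a|²+|b|², with a, b the |0⟩, |1⟩ amplitudes.
= (9 - 4)/13 = 5/13.

0.385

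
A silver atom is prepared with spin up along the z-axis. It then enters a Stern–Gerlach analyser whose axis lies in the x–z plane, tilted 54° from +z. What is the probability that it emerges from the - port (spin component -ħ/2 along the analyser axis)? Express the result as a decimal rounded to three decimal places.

For spin-½, the probability of finding spin-up along an axis at angle θ to the initial spin direction is cos²(θ/2); spin-down is sin²(θ/2).
θ = 54°, so P = sin²(27°) ≈ 0.206.

0.206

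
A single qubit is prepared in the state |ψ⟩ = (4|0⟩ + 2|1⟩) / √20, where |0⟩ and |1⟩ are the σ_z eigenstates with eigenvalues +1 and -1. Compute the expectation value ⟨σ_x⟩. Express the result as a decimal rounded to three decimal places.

0.800

⟨σ_x⟩ = 2 Re(a* b)/(|a|²+|b|²) with a = 4, b = 2.
a* b = 8, so ⟨σ_x⟩ = 16/20.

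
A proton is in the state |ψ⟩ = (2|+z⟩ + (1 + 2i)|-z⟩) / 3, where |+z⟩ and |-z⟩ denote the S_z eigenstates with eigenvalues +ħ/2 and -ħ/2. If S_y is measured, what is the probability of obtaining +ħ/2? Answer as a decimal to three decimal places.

0.944

|+y⟩ = (|+z⟩ + i|-z⟩)/√2, so ⟨+y|ψ⟩ = (4 - i) / (√2·3).
P = |4 - i|² / 18 = 17/18.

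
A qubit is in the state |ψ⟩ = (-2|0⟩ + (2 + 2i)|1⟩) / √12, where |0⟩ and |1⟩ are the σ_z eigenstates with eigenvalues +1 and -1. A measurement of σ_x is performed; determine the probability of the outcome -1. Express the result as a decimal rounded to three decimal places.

0.833

|-x⟩ = (|0⟩ - |1⟩)/√2, so ⟨-x|ψ⟩ = (-4 - 2i) / (√2·√12).
P = |-4 - 2i|² / 24 = 20/24.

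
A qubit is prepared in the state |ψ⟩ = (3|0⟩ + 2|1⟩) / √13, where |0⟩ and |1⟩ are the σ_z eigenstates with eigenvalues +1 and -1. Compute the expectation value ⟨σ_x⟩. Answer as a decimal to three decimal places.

0.923

⟨σ_x⟩ = 2 Re(a* b)/(|a|²+|b|²) with a = 3, b = 2.
a* b = 6, so ⟨σ_x⟩ = 12/13.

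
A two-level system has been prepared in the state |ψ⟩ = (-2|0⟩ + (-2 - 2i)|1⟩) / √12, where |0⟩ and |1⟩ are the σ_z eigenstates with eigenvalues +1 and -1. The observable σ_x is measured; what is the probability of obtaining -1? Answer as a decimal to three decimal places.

|-x⟩ = (|0⟩ - |1⟩)/√2, so ⟨-x|ψ⟩ = (2i) / (√2·√12).
P = |2i|² / 24 = 4/24.

0.167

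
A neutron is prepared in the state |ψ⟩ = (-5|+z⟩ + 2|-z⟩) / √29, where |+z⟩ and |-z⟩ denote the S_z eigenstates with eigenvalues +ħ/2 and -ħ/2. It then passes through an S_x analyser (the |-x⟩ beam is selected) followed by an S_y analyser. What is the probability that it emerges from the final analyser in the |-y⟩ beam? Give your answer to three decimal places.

First analyser (S_x): P(|-x⟩) = |⟨-x|ψ⟩|² = 49/58.
After stage 1 the state is |-x⟩; P(|-y⟩) = |⟨-y|-x⟩|² = 1/2.
Joint probability = 49/58 × 1/2 = 0.422.

0.422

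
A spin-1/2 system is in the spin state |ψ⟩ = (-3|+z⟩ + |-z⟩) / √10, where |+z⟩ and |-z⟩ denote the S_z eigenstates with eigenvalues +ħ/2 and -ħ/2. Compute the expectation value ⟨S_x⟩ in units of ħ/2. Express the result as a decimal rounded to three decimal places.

⟨σ_x⟩ = 2 Re(a* b)/(|a|²+|b|²) with a = -3, b = 1.
a* b = -3, so ⟨σ_x⟩ = -6/10.
⟨S_x⟩ = (ħ/2)·⟨σ_x⟩.

-0.600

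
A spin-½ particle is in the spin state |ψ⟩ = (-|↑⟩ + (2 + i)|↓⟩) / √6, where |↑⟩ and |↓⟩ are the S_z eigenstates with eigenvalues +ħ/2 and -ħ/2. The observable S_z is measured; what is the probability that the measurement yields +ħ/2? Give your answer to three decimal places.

The +ħ/2 outcome corresponds to |↑⟩. Its amplitude in |ψ⟩ is -1/√6.
P = |-1|² / 6 = 1/6.

0.167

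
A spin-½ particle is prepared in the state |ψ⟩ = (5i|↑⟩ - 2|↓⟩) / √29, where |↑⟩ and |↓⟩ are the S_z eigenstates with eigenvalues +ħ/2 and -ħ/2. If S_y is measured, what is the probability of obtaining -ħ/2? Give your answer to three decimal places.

|-y⟩ = (|↑⟩ - i|↓⟩)/√2, so ⟨-y|ψ⟩ = (3i) / (√2·√29).
P = |3i|² / 58 = 9/58.

0.155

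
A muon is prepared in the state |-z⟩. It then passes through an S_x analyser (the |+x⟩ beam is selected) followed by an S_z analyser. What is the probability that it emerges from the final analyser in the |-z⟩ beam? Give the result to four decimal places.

First analyser (S_x): from |-z⟩, P(|+x⟩) = 1/2.
After stage 1 the state is |+x⟩; P(|-z⟩) = |⟨-z|+x⟩|² = 1/2.
Joint probability = 1/2 × 1/2 = 0.2500.

0.2500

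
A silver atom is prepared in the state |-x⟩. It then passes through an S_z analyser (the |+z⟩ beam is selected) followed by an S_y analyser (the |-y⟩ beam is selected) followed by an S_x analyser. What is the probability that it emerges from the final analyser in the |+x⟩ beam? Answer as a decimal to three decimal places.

0.125

First analyser (S_z): from |-x⟩, P(|+z⟩) = 1/2.
After stage 1 the state is |+z⟩; P(|-y⟩) = |⟨-y|+z⟩|² = 1/2.
After stage 2 the state is |-y⟩; P(|+x⟩) = |⟨+x|-y⟩|² = 1/2.
Joint probability = 1/2 × 1/2 × 1/2 = 0.125.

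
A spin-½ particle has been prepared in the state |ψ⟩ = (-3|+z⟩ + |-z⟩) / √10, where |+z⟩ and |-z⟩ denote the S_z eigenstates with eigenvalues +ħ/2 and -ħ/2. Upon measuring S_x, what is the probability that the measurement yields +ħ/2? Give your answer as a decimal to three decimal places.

|+x⟩ = (|+z⟩ + |-z⟩)/√2, so ⟨+x|ψ⟩ = (-2) / (√2·√10).
P = |-2|² / 20 = 4/20.

0.200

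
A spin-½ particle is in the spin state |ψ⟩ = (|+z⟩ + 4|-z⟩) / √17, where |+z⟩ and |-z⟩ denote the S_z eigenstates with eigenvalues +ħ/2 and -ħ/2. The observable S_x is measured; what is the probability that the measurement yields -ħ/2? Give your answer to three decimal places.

|-x⟩ = (|+z⟩ - |-z⟩)/√2, so ⟨-x|ψ⟩ = (-3) / (√2·√17).
P = |-3|² / 34 = 9/34.

0.265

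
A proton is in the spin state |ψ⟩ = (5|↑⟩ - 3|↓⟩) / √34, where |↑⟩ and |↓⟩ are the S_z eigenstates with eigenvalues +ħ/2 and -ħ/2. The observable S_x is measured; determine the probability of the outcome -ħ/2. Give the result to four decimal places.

0.9412

|-x⟩ = (|↑⟩ - |↓⟩)/√2, so ⟨-x|ψ⟩ = (8) / (√2·√34).
P = |8|² / 68 = 64/68.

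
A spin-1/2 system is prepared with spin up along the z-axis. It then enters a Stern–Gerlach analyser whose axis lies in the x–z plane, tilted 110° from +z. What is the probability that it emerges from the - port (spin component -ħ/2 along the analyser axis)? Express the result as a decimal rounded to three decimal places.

For spin-½, the probability of finding spin-up along an axis at angle θ to the initial spin direction is cos²(θ/2); spin-down is sin²(θ/2).
θ = 110°, so P = sin²(55°) ≈ 0.671.

0.671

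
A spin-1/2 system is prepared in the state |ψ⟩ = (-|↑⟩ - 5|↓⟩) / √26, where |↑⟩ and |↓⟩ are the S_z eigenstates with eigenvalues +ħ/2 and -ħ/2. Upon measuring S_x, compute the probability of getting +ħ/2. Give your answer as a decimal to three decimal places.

0.692

|+x⟩ = (|↑⟩ + |↓⟩)/√2, so ⟨+x|ψ⟩ = (-6) / (√2·√26).
P = |-6|² / 52 = 36/52.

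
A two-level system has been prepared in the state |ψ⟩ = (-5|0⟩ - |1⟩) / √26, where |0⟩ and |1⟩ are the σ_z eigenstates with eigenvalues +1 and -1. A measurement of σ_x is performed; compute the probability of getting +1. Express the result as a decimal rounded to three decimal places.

0.692

|+x⟩ = (|0⟩ + |1⟩)/√2, so ⟨+x|ψ⟩ = (-6) / (√2·√26).
P = |-6|² / 52 = 36/52.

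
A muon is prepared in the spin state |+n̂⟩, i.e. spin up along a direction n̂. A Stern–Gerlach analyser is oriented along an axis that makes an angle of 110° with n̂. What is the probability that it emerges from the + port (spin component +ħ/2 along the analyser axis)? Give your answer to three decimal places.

0.329

For spin-½, the probability of finding spin-up along an axis at angle θ to the initial spin direction is cos²(θ/2); spin-down is sin²(θ/2).
θ = 110°, so P = cos²(55°) ≈ 0.329.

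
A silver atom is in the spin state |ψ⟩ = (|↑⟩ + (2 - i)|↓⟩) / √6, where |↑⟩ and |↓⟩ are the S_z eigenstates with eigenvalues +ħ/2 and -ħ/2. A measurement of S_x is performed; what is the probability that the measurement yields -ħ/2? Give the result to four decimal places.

0.1667

|-x⟩ = (|↑⟩ - |↓⟩)/√2, so ⟨-x|ψ⟩ = (-1 + i) / (√2·√6).
P = |-1 + i|² / 12 = 2/12.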